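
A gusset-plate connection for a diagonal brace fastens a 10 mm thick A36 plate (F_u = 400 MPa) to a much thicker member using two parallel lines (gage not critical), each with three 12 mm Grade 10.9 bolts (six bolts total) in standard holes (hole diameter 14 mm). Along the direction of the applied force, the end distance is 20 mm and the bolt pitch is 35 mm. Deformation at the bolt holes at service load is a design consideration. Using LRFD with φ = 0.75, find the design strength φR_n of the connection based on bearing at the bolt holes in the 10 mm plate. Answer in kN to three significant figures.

396 kN

Per bolt r_n = 1.2 l_c t F_u ≤ 2.4 d t F_u; upper limit = 2.4 × 12 × 10 × 400 / 1000 = 115.2 kN.
Edge bolt: l_c = 20 − 14/2 = 13 mm → 1.2 × 13 × 10 × 400 / 1000 = 62.4 → r_n = 62.4 kN.
Interior bolts: l_c = 35 − 14 = 21 mm → 1.2 × 21 × 10 × 400 / 1000 = 100.8 → r_n = 100.8 kN.
R_n = 2 × 62.4 + 4 × 100.8 = 528 kN.
Design strength φR_n = 0.75 × 528 = 396 kN.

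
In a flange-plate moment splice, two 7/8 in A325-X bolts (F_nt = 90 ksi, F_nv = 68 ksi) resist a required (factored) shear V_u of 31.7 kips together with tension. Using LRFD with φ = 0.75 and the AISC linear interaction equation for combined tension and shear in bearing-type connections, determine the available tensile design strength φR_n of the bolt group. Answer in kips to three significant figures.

63.6 kips

A_b = π·0.875²/4 = 0.6013 in²; f_rv = 31.7 / (2 × 0.6013) = 26.36 ksi.
F'_nt = 1.3 F_nt − (F_nt / φF_nv) f_rv = 1.3·90 − (90/(0.75·68))·26.36 = 70.48 ksi, capped at F_nt → F'_nt = 70.48 ksi.
R_n = F'_nt · A_b · n = 70.48 × 0.6013 × 2 = 84.77 kips.
Design strength φR_n = 0.75 × 84.77 = 63.6 kips.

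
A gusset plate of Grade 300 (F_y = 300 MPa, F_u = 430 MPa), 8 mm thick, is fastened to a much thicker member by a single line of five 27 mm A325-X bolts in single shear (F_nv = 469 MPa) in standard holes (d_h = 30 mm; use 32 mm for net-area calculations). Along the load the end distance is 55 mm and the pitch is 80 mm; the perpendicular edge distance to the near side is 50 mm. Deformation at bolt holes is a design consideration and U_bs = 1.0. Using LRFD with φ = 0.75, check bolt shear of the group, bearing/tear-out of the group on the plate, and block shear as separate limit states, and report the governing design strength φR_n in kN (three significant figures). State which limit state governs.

Bolt shear: A_b = π·27²/4 = 572.6 mm²; R_n = 469 × 572.6 × 5 × 1 / 1000 = 1343 kN → 0.75 × 1343 = 1010 kN.
Bearing: edge l_c = 40, r_n = 165.1 kN; interior l_c = 50, r_n = 206.4 kN; R_n = 165.1 + 4·206.4 = 990.7 kN → 743 kN.
Block shear: A_gv = 3000, A_nv = 1848, A_nt = 272 mm²; R_n = min(0.6F_uA_nv, 0.6F_yA_gv) + U_bs·F_u·A_nt = 593.7 kN → 445 kN.
Block shear governs: 445 kN.

445 kN (block shear governs)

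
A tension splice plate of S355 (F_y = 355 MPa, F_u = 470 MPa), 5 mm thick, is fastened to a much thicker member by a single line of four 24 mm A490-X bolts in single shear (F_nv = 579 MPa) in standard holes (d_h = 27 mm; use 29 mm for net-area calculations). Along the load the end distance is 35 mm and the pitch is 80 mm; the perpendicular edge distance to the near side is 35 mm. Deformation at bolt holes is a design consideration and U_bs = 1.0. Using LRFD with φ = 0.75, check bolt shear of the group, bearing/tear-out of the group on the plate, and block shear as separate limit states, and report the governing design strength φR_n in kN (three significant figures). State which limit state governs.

220 kN (block shear governs)

Bolt shear: A_b = π·24²/4 = 452.4 mm²; R_n = 579 × 452.4 × 4 × 1 / 1000 = 1048 kN → 0.75 × 1048 = 786 kN.
Bearing: edge l_c = 21.5, r_n = 60.63 kN; interior l_c = 53, r_n = 135.4 kN; R_n = 60.63 + 3·135.4 = 466.7 kN → 350 kN.
Block shear: A_gv = 1375, A_nv = 867.5, A_nt = 102.5 mm²; R_n = min(0.6F_uA_nv, 0.6F_yA_gv) + U_bs·F_u·A_nt = 292.8 kN → 220 kN.
Block shear governs: 220 kN.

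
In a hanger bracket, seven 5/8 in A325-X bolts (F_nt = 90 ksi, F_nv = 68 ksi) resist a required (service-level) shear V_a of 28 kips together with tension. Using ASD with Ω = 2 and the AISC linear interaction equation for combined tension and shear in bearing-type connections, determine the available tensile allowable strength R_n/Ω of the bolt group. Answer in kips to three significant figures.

A_b = π·0.625²/4 = 0.3068 in²; f_rv = 28 / (7 × 0.3068) = 13.04 ksi.
F'_nt = 1.3 F_nt − (Ω F_nt / F_nv) f_rv = 1.3·90 − (2·90/68)·13.04 = 82.49 ksi, capped at F_nt → F'_nt = 82.49 ksi.
R_n = F'_nt · A_b · n = 82.49 × 0.3068 × 7 = 177.1 kips.
Allowable strength R_n/Ω = 177.1 / 2 = 88.6 kips.

88.6 kips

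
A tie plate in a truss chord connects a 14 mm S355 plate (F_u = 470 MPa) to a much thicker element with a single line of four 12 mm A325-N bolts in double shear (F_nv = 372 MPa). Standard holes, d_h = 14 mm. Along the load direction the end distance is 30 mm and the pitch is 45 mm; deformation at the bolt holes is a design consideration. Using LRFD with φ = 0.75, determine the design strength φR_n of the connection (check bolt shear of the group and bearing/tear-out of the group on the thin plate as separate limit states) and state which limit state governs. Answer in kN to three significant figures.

Bolt shear: A_b = π·12²/4 = 113.1 mm²; R_n = 372 × 113.1 × 4 × 2 / 1000 = 336.6 kN → 0.75 × 336.6 = 252 kN.
Bearing (1.2 l_c t F_u ≤ 2.4 d t F_u): upper limit = 2.4·12·14·470 / 1000 = 189.5 kN.
  Edge l_c = 30 − 14/2 = 23 → r_n = 181.6 kN; interior l_c = 45 − 14 = 31 → r_n = 189.5 kN.
  R_n,bearing = 1·181.6 + 3·189.5 = 750.1 kN → 0.75 × 750.1 = 563 kN.
Bolt shear governs: 252 kN.

252 kN (bolt shear governs)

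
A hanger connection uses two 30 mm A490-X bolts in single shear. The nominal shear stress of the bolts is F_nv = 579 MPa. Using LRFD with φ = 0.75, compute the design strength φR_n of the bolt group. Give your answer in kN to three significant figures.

A_b = π × 30² / 4 = 706.9 mm².
R_n = F_nv · A_b · n · n_s = 579 × 706.9 × 2 × 1 / 1000 = 818.5 kN.
Design strength φR_n = 0.75 × 818.5 = 614 kN.

614 kN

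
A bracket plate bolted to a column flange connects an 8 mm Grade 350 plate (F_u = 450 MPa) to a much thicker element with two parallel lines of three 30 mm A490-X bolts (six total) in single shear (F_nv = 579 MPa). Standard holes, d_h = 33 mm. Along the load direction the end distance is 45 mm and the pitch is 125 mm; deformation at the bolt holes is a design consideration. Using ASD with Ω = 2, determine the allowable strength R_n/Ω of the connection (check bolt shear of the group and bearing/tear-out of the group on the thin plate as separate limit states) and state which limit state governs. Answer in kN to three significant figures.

642 kN (bearing governs)

Bolt shear: A_b = π·30²/4 = 706.9 mm²; R_n = 579 × 706.9 × 6 × 1 / 1000 = 2456 kN → 2456 / 2 = 1230 kN.
Bearing (1.2 l_c t F_u ≤ 2.4 d t F_u): upper limit = 2.4·30·8·450 / 1000 = 259.2 kN.
  Edge l_c = 45 − 33/2 = 28.5 → r_n = 123.1 kN; interior l_c = 125 − 33 = 92 → r_n = 259.2 kN.
  R_n,bearing = 2·123.1 + 4·259.2 = 1283 kN → 1283 / 2 = 642 kN.
Bearing governs: 642 kN.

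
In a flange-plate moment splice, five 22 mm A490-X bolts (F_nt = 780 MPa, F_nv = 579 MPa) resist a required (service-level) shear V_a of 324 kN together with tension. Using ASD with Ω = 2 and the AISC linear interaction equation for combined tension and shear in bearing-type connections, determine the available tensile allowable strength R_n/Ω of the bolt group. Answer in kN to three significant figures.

527 kN

A_b = π·22²/4 = 380.1 mm²; f_rv = 324 × 1000 / (5 × 380.1) = 170.5 MPa.
F'_nt = 1.3 F_nt − (Ω F_nt / F_nv) f_rv = 1.3·780 − (2·780/579)·170.5 = 554.7 MPa, capped at F_nt → F'_nt = 554.7 MPa.
R_n = F'_nt · A_b · n = 554.7 × 380.1 × 5 / 1000 = 1054 kN.
Allowable strength R_n/Ω = 1054 / 2 = 527 kN.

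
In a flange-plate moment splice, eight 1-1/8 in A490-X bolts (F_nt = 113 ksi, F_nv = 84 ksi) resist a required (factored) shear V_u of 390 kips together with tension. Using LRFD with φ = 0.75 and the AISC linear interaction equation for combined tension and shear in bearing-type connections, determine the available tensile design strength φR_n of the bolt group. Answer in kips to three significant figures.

351 kips

A_b = π·1.125²/4 = 0.994 in²; f_rv = 390 / (8 × 0.994) = 49.04 ksi.
F'_nt = 1.3 F_nt − (F_nt / φF_nv) f_rv = 1.3·113 − (113/(0.75·84))·49.04 = 58.93 ksi, capped at F_nt → F'_nt = 58.93 ksi.
R_n = F'_nt · A_b · n = 58.93 × 0.994 × 8 = 468.6 kips.
Design strength φR_n = 0.75 × 468.6 = 351 kips.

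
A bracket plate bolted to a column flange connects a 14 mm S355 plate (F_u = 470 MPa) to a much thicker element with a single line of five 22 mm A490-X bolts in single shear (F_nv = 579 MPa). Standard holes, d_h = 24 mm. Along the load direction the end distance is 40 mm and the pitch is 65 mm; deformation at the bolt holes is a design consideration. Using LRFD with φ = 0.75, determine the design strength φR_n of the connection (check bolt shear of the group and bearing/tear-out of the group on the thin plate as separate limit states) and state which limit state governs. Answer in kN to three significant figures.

825 kN (bolt shear governs)

Bolt shear: A_b = π·22²/4 = 380.1 mm²; R_n = 579 × 380.1 × 5 × 1 / 1000 = 1100 kN → 0.75 × 1100 = 825 kN.
Bearing (1.2 l_c t F_u ≤ 2.4 d t F_u): upper limit = 2.4·22·14·470 / 1000 = 347.4 kN.
  Edge l_c = 40 − 24/2 = 28 → r_n = 221.1 kN; interior l_c = 65 − 24 = 41 → r_n = 323.7 kN.
  R_n,bearing = 1·221.1 + 4·323.7 = 1516 kN → 0.75 × 1516 = 1140 kN.
Bolt shear governs: 825 kN.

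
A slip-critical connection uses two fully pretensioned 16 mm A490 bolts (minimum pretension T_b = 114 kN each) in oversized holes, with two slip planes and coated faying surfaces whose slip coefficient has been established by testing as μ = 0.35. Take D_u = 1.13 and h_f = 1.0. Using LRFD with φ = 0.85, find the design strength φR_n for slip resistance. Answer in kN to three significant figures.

R_n = μ · D_u · h_f · T_b · n_s · n_b = 0.35 × 1.13 × 1.0 × 114 × 2 × 2 = 180.3 kN.
Design strength φR_n = 0.85 × 180.3 = 153 kN.

153 kN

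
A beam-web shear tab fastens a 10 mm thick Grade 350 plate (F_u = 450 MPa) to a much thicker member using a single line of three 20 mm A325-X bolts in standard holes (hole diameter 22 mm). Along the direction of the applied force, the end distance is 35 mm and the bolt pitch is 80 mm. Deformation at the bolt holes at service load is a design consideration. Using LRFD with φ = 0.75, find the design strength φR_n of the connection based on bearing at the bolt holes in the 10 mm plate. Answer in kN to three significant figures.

421 kN

Per bolt r_n = 1.2 l_c t F_u ≤ 2.4 d t F_u; upper limit = 2.4 × 20 × 10 × 450 / 1000 = 216 kN.
Edge bolt: l_c = 35 − 22/2 = 24 mm → 1.2 × 24 × 10 × 450 / 1000 = 129.6 → r_n = 129.6 kN.
Interior bolts: l_c = 80 − 22 = 58 mm → 1.2 × 58 × 10 × 450 / 1000 = 313.2 → r_n = 216 kN.
R_n = 1 × 129.6 + 2 × 216 = 561.6 kN.
Design strength φR_n = 0.75 × 561.6 = 421 kN.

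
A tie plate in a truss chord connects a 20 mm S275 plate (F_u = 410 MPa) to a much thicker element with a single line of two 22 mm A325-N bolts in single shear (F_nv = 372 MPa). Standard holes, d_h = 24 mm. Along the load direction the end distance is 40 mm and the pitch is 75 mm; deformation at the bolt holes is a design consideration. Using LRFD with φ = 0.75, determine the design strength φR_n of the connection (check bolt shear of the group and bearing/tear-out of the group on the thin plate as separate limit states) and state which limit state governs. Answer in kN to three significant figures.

212 kN (bolt shear governs)

Bolt shear: A_b = π·22²/4 = 380.1 mm²; R_n = 372 × 380.1 × 2 × 1 / 1000 = 282.8 kN → 0.75 × 282.8 = 212 kN.
Bearing (1.2 l_c t F_u ≤ 2.4 d t F_u): upper limit = 2.4·22·20·410 / 1000 = 433 kN.
  Edge l_c = 40 − 24/2 = 28 → r_n = 275.5 kN; interior l_c = 75 − 24 = 51 → r_n = 433 kN.
  R_n,bearing = 1·275.5 + 1·433 = 708.5 kN → 0.75 × 708.5 = 531 kN.
Bolt shear governs: 212 kN.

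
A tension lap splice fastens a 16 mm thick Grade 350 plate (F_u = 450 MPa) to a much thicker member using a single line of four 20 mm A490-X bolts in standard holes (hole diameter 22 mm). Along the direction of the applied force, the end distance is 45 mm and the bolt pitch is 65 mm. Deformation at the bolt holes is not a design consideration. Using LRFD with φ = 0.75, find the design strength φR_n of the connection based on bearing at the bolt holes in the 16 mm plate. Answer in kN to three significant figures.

Per bolt r_n = 1.5 l_c t F_u ≤ 3.0 d t F_u; upper limit = 3.0 × 20 × 16 × 450 / 1000 = 432 kN.
Edge bolt: l_c = 45 − 22/2 = 34 mm → 1.5 × 34 × 16 × 450 / 1000 = 367.2 → r_n = 367.2 kN.
Interior bolts: l_c = 65 − 22 = 43 mm → 1.5 × 43 × 16 × 450 / 1000 = 464.4 → r_n = 432 kN.
R_n = 1 × 367.2 + 3 × 432 = 1663 kN.
Design strength φR_n = 0.75 × 1663 = 1250 kN.

1250 kN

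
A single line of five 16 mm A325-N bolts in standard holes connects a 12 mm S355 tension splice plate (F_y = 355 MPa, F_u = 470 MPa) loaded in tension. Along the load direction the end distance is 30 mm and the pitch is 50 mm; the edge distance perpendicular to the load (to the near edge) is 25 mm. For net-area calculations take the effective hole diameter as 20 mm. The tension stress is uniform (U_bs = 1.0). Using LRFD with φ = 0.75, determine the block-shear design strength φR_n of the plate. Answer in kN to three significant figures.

419 kN

Shear plane L_v = 30 + 4·50 = 230 mm; A_gv = 230 × 12 = 2760 mm².
A_nv = (230 − 4.5·20) × 12 = 1680 mm².
A_nt = (25 − 0.5·20) × 12 = 180 mm².
0.6 F_u A_nv = 473.8 kN; 0.6 F_y A_gv = 587.9 kN → shear rupture governs the shear term.
R_n = 473.8 + 1.0 × 470 × 180 / 1000 = 558.4 kN.
Design strength φR_n = 0.75 × 558.4 = 419 kN.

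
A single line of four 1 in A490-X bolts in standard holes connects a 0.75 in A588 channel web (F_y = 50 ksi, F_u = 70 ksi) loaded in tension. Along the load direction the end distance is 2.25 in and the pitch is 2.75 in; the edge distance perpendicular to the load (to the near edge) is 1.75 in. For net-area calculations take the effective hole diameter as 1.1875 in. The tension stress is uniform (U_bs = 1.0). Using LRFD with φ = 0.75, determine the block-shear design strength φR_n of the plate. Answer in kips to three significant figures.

195 kips

Shear plane L_v = 2.25 + 3·2.75 = 10.5 in; A_gv = 10.5 × 0.75 = 7.875 in².
A_nv = (10.5 − 3.5·1.1875) × 0.75 = 4.758 in².
A_nt = (1.75 − 0.5·1.1875) × 0.75 = 0.8672 in².
0.6 F_u A_nv = 199.8 kips; 0.6 F_y A_gv = 236.2 kips → shear rupture governs the shear term.
R_n = 199.8 + 1.0 × 70 × 0.8672 = 260.5 kips.
Design strength φR_n = 0.75 × 260.5 = 195 kips.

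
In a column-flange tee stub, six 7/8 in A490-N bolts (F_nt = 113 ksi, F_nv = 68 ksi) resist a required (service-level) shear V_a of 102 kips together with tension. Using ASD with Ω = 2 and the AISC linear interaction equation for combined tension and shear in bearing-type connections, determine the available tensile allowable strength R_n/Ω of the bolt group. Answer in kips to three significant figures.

A_b = π·0.875²/4 = 0.6013 in²; f_rv = 102 / (6 × 0.6013) = 28.27 ksi.
F'_nt = 1.3 F_nt − (Ω F_nt / F_nv) f_rv = 1.3·113 − (2·113/68)·28.27 = 52.94 ksi, capped at F_nt → F'_nt = 52.94 ksi.
R_n = F'_nt · A_b · n = 52.94 × 0.6013 × 6 = 191 kips.
Allowable strength R_n/Ω = 191 / 2 = 95.5 kips.

95.5 kips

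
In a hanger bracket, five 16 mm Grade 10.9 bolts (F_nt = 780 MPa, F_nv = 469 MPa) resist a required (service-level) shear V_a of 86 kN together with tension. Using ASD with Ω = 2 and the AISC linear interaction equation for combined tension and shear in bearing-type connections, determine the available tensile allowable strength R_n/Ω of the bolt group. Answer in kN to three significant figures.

A_b = π·16²/4 = 201.1 mm²; f_rv = 86 × 1000 / (5 × 201.1) = 85.55 MPa.
F'_nt = 1.3 F_nt − (Ω F_nt / F_nv) f_rv = 1.3·780 − (2·780/469)·85.55 = 729.5 MPa, capped at F_nt → F'_nt = 729.5 MPa.
R_n = F'_nt · A_b · n = 729.5 × 201.1 × 5 / 1000 = 733.3 kN.
Allowable strength R_n/Ω = 733.3 / 2 = 367 kN.

367 kN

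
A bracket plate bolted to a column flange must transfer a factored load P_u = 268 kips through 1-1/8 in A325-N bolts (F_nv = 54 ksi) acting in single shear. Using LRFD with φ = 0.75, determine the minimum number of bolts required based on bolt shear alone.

7 bolts

A_b = π·1.125²/4 = 0.994 in².
Per-bolt design strength φR_n = 0.75 × 54 × 0.994 × 1 = 40.26 kips.
n ≥ 268 / 40.26 = 6.657 → use 7 bolts.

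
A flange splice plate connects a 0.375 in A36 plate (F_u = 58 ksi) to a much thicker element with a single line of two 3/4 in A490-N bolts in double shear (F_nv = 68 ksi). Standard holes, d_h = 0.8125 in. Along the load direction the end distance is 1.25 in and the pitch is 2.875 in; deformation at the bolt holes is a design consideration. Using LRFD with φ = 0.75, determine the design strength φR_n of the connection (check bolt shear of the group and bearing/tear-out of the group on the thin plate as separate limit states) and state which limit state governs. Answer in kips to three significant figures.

Bolt shear: A_b = π·0.75²/4 = 0.4418 in²; R_n = 68 × 0.4418 × 2 × 2 = 120.2 kips → 0.75 × 120.2 = 90.1 kips.
Bearing (1.2 l_c t F_u ≤ 2.4 d t F_u): upper limit = 2.4·0.75·0.375·58 = 39.15 kips.
  Edge l_c = 1.25 − 0.8125/2 = 0.8438 → r_n = 22.02 kips; interior l_c = 2.875 − 0.8125 = 2.062 → r_n = 39.15 kips.
  R_n,bearing = 1·22.02 + 1·39.15 = 61.17 kips → 0.75 × 61.17 = 45.9 kips.
Bearing governs: 45.9 kips.

45.9 kips (bearing governs)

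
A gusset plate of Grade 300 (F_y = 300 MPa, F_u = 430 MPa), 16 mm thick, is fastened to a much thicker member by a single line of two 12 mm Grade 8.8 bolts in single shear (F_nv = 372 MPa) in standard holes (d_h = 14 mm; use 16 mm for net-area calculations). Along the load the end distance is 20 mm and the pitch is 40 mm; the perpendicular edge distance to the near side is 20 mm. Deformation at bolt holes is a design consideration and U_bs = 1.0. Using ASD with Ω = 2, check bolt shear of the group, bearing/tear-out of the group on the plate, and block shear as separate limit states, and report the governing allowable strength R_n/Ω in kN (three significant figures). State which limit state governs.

42.1 kN (bolt shear governs)

Bolt shear: A_b = π·12²/4 = 113.1 mm²; R_n = 372 × 113.1 × 2 × 1 / 1000 = 84.14 kN → 84.14 / 2 = 42.1 kN.
Bearing: edge l_c = 13, r_n = 107.3 kN; interior l_c = 26, r_n = 198.1 kN; R_n = 107.3 + 1·198.1 = 305.5 kN → 153 kN.
Block shear: A_gv = 960, A_nv = 576, A_nt = 192 mm²; R_n = min(0.6F_uA_nv, 0.6F_yA_gv) + U_bs·F_u·A_nt = 231.2 kN → 116 kN.
Bolt shear governs: 42.1 kN.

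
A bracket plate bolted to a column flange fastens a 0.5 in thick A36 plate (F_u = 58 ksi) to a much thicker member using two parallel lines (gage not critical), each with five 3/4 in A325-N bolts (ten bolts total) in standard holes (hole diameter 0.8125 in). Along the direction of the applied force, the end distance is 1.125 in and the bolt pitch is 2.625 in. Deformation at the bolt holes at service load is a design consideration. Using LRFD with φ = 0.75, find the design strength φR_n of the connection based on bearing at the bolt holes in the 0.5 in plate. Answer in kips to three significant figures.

Per bolt r_n = 1.2 l_c t F_u ≤ 2.4 d t F_u; upper limit = 2.4 × 0.75 × 0.5 × 58 = 52.2 kips.
Edge bolt: l_c = 1.125 − 0.8125/2 = 0.7188 in → 1.2 × 0.7188 × 0.5 × 58 = 25.01 → r_n = 25.01 kips.
Interior bolts: l_c = 2.625 − 0.8125 = 1.812 in → 1.2 × 1.812 × 0.5 × 58 = 63.07 → r_n = 52.2 kips.
R_n = 2 × 25.01 + 8 × 52.2 = 467.6 kips.
Design strength φR_n = 0.75 × 467.6 = 351 kips.

351 kips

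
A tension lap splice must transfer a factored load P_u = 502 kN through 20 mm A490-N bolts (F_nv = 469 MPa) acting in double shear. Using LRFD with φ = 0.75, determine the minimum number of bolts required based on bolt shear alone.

3 bolts

A_b = π·20²/4 = 314.2 mm².
Per-bolt design strength φR_n = 0.75 × 469 × 314.2 × 2 / 1000 = 221 kN.
n ≥ 502 / 221 = 2.271 → use 3 bolts.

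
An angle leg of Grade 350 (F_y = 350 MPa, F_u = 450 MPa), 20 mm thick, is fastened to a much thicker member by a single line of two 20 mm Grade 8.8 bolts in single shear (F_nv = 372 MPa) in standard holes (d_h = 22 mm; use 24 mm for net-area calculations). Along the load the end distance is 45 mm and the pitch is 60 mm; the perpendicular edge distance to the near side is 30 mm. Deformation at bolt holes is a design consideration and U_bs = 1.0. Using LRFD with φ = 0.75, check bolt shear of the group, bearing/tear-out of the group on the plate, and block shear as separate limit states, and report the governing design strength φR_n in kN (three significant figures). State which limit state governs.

Bolt shear: A_b = π·20²/4 = 314.2 mm²; R_n = 372 × 314.2 × 2 × 1 / 1000 = 233.7 kN → 0.75 × 233.7 = 175 kN.
Bearing: edge l_c = 34, r_n = 367.2 kN; interior l_c = 38, r_n = 410.4 kN; R_n = 367.2 + 1·410.4 = 777.6 kN → 583 kN.
Block shear: A_gv = 2100, A_nv = 1380, A_nt = 360 mm²; R_n = min(0.6F_uA_nv, 0.6F_yA_gv) + U_bs·F_u·A_nt = 534.6 kN → 401 kN.
Bolt shear governs: 175 kN.

175 kN (bolt shear governs)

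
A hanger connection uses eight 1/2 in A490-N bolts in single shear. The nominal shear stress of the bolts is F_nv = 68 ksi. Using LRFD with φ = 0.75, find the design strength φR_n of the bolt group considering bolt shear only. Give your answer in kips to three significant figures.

A_b = π × 0.5² / 4 = 0.1963 in².
R_n = F_nv · A_b · n · n_s = 68 × 0.1963 × 8 × 1 = 106.8 kips.
Design strength φR_n = 0.75 × 106.8 = 80.1 kips.

80.1 kips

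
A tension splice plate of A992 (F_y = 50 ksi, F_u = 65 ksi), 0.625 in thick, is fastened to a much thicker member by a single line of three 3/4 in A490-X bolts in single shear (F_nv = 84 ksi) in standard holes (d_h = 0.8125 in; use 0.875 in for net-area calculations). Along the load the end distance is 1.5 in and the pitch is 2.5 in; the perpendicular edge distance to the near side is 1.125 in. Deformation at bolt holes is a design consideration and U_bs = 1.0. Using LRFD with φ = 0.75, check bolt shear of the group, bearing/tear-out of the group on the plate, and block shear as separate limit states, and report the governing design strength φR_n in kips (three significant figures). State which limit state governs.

Bolt shear: A_b = π·0.75²/4 = 0.4418 in²; R_n = 84 × 0.4418 × 3 × 1 = 111.3 kips → 0.75 × 111.3 = 83.5 kips.
Bearing: edge l_c = 1.094, r_n = 53.32 kips; interior l_c = 1.688, r_n = 73.12 kips; R_n = 53.32 + 2·73.12 = 199.6 kips → 150 kips.
Block shear: A_gv = 4.062, A_nv = 2.695, A_nt = 0.4297 in²; R_n = min(0.6F_uA_nv, 0.6F_yA_gv) + U_bs·F_u·A_nt = 133 kips → 99.8 kips.
Bolt shear governs: 83.5 kips.

83.5 kips (bolt shear governs)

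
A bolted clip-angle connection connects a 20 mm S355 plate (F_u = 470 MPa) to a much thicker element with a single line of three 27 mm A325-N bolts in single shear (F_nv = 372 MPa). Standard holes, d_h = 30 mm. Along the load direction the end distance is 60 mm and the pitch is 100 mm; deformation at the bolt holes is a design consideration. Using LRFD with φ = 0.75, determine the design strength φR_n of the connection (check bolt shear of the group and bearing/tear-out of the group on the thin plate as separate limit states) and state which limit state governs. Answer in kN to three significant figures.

479 kN (bolt shear governs)

Bolt shear: A_b = π·27²/4 = 572.6 mm²; R_n = 372 × 572.6 × 3 × 1 / 1000 = 639 kN → 0.75 × 639 = 479 kN.
Bearing (1.2 l_c t F_u ≤ 2.4 d t F_u): upper limit = 2.4·27·20·470 / 1000 = 609.1 kN.
  Edge l_c = 60 − 30/2 = 45 → r_n = 507.6 kN; interior l_c = 100 − 30 = 70 → r_n = 609.1 kN.
  R_n,bearing = 1·507.6 + 2·609.1 = 1726 kN → 0.75 × 1726 = 1290 kN.
Bolt shear governs: 479 kN.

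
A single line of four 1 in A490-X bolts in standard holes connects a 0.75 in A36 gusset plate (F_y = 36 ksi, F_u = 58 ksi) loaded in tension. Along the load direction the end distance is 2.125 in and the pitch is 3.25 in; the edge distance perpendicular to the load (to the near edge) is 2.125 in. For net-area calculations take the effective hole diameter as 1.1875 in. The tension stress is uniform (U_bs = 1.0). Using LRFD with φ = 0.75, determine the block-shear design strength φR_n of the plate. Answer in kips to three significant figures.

Shear plane L_v = 2.125 + 3·3.25 = 11.88 in; A_gv = 11.88 × 0.75 = 8.906 in².
A_nv = (11.88 − 3.5·1.1875) × 0.75 = 5.789 in².
A_nt = (2.125 − 0.5·1.1875) × 0.75 = 1.148 in².
0.6 F_u A_nv = 201.5 kips; 0.6 F_y A_gv = 192.4 kips → shear yielding governs the shear term.
R_n = 192.4 + 1.0 × 58 × 1.148 = 259 kips.
Design strength φR_n = 0.75 × 259 = 194 kips.

194 kips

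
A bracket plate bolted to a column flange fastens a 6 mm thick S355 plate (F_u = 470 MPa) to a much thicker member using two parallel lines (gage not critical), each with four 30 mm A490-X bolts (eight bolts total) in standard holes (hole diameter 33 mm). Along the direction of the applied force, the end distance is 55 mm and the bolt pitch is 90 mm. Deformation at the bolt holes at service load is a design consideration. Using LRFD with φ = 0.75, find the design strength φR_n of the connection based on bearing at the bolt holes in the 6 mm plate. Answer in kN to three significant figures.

Per bolt r_n = 1.2 l_c t F_u ≤ 2.4 d t F_u; upper limit = 2.4 × 30 × 6 × 470 / 1000 = 203 kN.
Edge bolt: l_c = 55 − 33/2 = 38.5 mm → 1.2 × 38.5 × 6 × 470 / 1000 = 130.3 → r_n = 130.3 kN.
Interior bolts: l_c = 90 − 33 = 57 mm → 1.2 × 57 × 6 × 470 / 1000 = 192.9 → r_n = 192.9 kN.
R_n = 2 × 130.3 + 6 × 192.9 = 1418 kN.
Design strength φR_n = 0.75 × 1418 = 1060 kN.

1060 kN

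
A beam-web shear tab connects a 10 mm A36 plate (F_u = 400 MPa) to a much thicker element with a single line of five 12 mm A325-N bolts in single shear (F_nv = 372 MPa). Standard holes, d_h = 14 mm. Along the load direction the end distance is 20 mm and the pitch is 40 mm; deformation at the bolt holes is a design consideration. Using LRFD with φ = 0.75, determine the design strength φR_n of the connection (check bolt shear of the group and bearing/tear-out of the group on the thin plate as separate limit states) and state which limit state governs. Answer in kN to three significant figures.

158 kN (bolt shear governs)

Bolt shear: A_b = π·12²/4 = 113.1 mm²; R_n = 372 × 113.1 × 5 × 1 / 1000 = 210.4 kN → 0.75 × 210.4 = 158 kN.
Bearing (1.2 l_c t F_u ≤ 2.4 d t F_u): upper limit = 2.4·12·10·400 / 1000 = 115.2 kN.
  Edge l_c = 20 − 14/2 = 13 → r_n = 62.4 kN; interior l_c = 40 − 14 = 26 → r_n = 115.2 kN.
  R_n,bearing = 1·62.4 + 4·115.2 = 523.2 kN → 0.75 × 523.2 = 392 kN.
Bolt shear governs: 158 kN.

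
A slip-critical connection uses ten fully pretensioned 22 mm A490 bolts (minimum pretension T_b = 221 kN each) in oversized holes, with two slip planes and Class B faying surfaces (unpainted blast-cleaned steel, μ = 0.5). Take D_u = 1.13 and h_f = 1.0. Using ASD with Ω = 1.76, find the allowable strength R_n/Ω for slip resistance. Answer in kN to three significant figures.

1420 kN

R_n = μ · D_u · h_f · T_b · n_s · n_b = 0.5 × 1.13 × 1.0 × 221 × 2 × 10 = 2497 kN.
Allowable strength R_n/Ω = 2497 / 1.76 = 1420 kN.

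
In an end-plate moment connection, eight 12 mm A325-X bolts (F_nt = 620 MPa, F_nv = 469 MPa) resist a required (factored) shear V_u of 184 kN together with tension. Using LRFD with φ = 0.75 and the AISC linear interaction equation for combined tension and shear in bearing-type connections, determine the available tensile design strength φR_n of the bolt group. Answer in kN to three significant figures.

304 kN

A_b = π·12²/4 = 113.1 mm²; f_rv = 184 × 1000 / (8 × 113.1) = 203.4 MPa.
F'_nt = 1.3 F_nt − (F_nt / φF_nv) f_rv = 1.3·620 − (620/(0.75·469))·203.4 = 447.5 MPa, capped at F_nt → F'_nt = 447.5 MPa.
R_n = F'_nt · A_b · n = 447.5 × 113.1 × 8 / 1000 = 404.9 kN.
Design strength φR_n = 0.75 × 404.9 = 304 kN.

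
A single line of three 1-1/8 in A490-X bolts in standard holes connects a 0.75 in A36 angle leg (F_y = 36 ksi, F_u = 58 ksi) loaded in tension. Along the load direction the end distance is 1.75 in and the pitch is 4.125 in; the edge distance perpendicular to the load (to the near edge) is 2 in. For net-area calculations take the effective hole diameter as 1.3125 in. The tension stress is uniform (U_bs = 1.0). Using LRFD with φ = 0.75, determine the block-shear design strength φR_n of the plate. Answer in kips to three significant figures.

165 kips

Shear plane L_v = 1.75 + 2·4.125 = 10 in; A_gv = 10 × 0.75 = 7.5 in².
A_nv = (10 − 2.5·1.3125) × 0.75 = 5.039 in².
A_nt = (2 − 0.5·1.3125) × 0.75 = 1.008 in².
0.6 F_u A_nv = 175.4 kips; 0.6 F_y A_gv = 162 kips → shear yielding governs the shear term.
R_n = 162 + 1.0 × 58 × 1.008 = 220.5 kips.
Design strength φR_n = 0.75 × 220.5 = 165 kips.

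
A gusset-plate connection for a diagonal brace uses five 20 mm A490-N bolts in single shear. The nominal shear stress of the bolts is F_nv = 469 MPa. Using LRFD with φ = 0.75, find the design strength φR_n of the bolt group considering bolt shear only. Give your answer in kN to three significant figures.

A_b = π × 20² / 4 = 314.2 mm².
R_n = F_nv · A_b · n · n_s = 469 × 314.2 × 5 × 1 / 1000 = 736.7 kN.
Design strength φR_n = 0.75 × 736.7 = 553 kN.

553 kN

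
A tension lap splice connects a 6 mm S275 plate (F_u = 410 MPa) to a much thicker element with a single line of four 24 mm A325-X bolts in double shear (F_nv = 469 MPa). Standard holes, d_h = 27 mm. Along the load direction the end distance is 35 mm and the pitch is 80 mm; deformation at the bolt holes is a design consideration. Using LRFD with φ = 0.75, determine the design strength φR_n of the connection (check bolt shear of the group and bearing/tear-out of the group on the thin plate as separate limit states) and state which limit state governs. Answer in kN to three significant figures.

Bolt shear: A_b = π·24²/4 = 452.4 mm²; R_n = 469 × 452.4 × 4 × 2 / 1000 = 1697 kN → 0.75 × 1697 = 1270 kN.
Bearing (1.2 l_c t F_u ≤ 2.4 d t F_u): upper limit = 2.4·24·6·410 / 1000 = 141.7 kN.
  Edge l_c = 35 − 27/2 = 21.5 → r_n = 63.47 kN; interior l_c = 80 − 27 = 53 → r_n = 141.7 kN.
  R_n,bearing = 1·63.47 + 3·141.7 = 488.6 kN → 0.75 × 488.6 = 366 kN.
Bearing governs: 366 kN.

366 kN (bearing governs)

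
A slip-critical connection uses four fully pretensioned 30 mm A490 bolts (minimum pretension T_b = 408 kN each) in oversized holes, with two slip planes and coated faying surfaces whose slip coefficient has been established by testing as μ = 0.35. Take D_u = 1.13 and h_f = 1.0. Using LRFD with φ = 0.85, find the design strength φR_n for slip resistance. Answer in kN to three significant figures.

R_n = μ · D_u · h_f · T_b · n_s · n_b = 0.35 × 1.13 × 1.0 × 408 × 2 × 4 = 1291 kN.
Design strength φR_n = 0.85 × 1291 = 1100 kN.

1100 kN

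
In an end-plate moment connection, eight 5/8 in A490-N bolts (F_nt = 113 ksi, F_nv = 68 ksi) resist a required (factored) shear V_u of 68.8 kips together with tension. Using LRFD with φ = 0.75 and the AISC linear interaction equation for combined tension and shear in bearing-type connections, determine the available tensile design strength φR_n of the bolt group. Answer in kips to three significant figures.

A_b = π·0.625²/4 = 0.3068 in²; f_rv = 68.8 / (8 × 0.3068) = 28.03 ksi.
F'_nt = 1.3 F_nt − (F_nt / φF_nv) f_rv = 1.3·113 − (113/(0.75·68))·28.03 = 84.79 ksi, capped at F_nt → F'_nt = 84.79 ksi.
R_n = F'_nt · A_b · n = 84.79 × 0.3068 × 8 = 208.1 kips.
Design strength φR_n = 0.75 × 208.1 = 156 kips.

156 kips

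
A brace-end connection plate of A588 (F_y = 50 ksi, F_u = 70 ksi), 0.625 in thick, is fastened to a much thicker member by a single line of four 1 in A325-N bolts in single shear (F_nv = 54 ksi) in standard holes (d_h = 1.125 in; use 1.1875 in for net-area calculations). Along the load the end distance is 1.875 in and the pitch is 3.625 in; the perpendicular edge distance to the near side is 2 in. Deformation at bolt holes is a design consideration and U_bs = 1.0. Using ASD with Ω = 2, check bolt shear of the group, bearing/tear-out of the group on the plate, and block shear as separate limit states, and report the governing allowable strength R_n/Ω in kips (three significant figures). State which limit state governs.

Bolt shear: A_b = π·1²/4 = 0.7854 in²; R_n = 54 × 0.7854 × 4 × 1 = 169.6 kips → 169.6 / 2 = 84.8 kips.
Bearing: edge l_c = 1.312, r_n = 68.91 kips; interior l_c = 2.5, r_n = 105 kips; R_n = 68.91 + 3·105 = 383.9 kips → 192 kips.
Block shear: A_gv = 7.969, A_nv = 5.371, A_nt = 0.8789 in²; R_n = min(0.6F_uA_nv, 0.6F_yA_gv) + U_bs·F_u·A_nt = 287.1 kips → 144 kips.
Bolt shear governs: 84.8 kips.

84.8 kips (bolt shear governs)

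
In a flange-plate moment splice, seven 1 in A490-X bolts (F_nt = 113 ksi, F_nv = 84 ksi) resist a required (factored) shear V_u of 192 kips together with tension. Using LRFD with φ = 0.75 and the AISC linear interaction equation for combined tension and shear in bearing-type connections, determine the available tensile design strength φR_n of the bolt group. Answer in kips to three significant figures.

347 kips

A_b = π·1²/4 = 0.7854 in²; f_rv = 192 / (7 × 0.7854) = 34.92 ksi.
F'_nt = 1.3 F_nt − (F_nt / φF_nv) f_rv = 1.3·113 − (113/(0.75·84))·34.92 = 84.26 ksi, capped at F_nt → F'_nt = 84.26 ksi.
R_n = F'_nt · A_b · n = 84.26 × 0.7854 × 7 = 463.2 kips.
Design strength φR_n = 0.75 × 463.2 = 347 kips.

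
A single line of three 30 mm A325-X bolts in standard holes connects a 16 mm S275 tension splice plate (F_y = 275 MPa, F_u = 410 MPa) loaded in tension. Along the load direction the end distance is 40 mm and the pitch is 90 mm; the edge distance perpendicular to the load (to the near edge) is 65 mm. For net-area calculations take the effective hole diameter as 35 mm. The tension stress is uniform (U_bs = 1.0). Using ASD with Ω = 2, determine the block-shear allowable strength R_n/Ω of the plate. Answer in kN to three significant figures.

417 kN

Shear plane L_v = 40 + 2·90 = 220 mm; A_gv = 220 × 16 = 3520 mm².
A_nv = (220 − 2.5·35) × 16 = 2120 mm².
A_nt = (65 − 0.5·35) × 16 = 760 mm².
0.6 F_u A_nv = 521.5 kN; 0.6 F_y A_gv = 580.8 kN → shear rupture governs the shear term.
R_n = 521.5 + 1.0 × 410 × 760 / 1000 = 833.1 kN.
Allowable strength R_n/Ω = 833.1 / 2 = 417 kN.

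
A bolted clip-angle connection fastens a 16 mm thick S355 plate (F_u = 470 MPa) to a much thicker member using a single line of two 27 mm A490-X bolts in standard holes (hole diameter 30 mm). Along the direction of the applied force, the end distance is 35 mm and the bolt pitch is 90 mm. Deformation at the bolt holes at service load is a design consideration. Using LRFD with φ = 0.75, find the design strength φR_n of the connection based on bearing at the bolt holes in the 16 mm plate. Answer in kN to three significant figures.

501 kN

Per bolt r_n = 1.2 l_c t F_u ≤ 2.4 d t F_u; upper limit = 2.4 × 27 × 16 × 470 / 1000 = 487.3 kN.
Edge bolt: l_c = 35 − 30/2 = 20 mm → 1.2 × 20 × 16 × 470 / 1000 = 180.5 → r_n = 180.5 kN.
Interior bolts: l_c = 90 − 30 = 60 mm → 1.2 × 60 × 16 × 470 / 1000 = 541.4 → r_n = 487.3 kN.
R_n = 1 × 180.5 + 1 × 487.3 = 667.8 kN.
Design strength φR_n = 0.75 × 667.8 = 501 kN.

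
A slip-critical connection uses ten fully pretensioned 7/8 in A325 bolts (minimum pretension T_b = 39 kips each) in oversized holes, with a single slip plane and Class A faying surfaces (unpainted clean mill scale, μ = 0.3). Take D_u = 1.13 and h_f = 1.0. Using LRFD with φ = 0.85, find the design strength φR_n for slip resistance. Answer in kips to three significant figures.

R_n = μ · D_u · h_f · T_b · n_s · n_b = 0.3 × 1.13 × 1.0 × 39 × 1 × 10 = 132.2 kips.
Design strength φR_n = 0.85 × 132.2 = 112 kips.

112 kips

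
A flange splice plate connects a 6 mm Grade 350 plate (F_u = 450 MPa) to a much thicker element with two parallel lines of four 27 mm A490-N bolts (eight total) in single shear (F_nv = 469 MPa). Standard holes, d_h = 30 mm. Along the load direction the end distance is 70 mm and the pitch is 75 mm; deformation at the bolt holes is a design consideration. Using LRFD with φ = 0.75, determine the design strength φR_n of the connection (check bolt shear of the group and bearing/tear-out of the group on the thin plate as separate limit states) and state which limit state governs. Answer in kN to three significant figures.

919 kN (bearing governs)

Bolt shear: A_b = π·27²/4 = 572.6 mm²; R_n = 469 × 572.6 × 8 × 1 / 1000 = 2148 kN → 0.75 × 2148 = 1610 kN.
Bearing (1.2 l_c t F_u ≤ 2.4 d t F_u): upper limit = 2.4·27·6·450 / 1000 = 175 kN.
  Edge l_c = 70 − 30/2 = 55 → r_n = 175 kN; interior l_c = 75 − 30 = 45 → r_n = 145.8 kN.
  R_n,bearing = 2·175 + 6·145.8 = 1225 kN → 0.75 × 1225 = 919 kN.
Bearing governs: 919 kN.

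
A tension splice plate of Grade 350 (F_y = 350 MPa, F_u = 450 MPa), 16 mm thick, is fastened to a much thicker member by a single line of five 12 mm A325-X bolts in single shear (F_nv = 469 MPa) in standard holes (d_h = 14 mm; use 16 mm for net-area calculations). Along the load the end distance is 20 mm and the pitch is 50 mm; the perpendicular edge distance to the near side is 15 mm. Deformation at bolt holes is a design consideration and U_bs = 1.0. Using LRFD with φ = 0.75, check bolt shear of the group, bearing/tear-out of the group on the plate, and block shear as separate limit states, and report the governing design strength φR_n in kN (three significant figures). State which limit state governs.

Bolt shear: A_b = π·12²/4 = 113.1 mm²; R_n = 469 × 113.1 × 5 × 1 / 1000 = 265.2 kN → 0.75 × 265.2 = 199 kN.
Bearing: edge l_c = 13, r_n = 112.3 kN; interior l_c = 36, r_n = 207.4 kN; R_n = 112.3 + 4·207.4 = 941.8 kN → 706 kN.
Block shear: A_gv = 3520, A_nv = 2368, A_nt = 112 mm²; R_n = min(0.6F_uA_nv, 0.6F_yA_gv) + U_bs·F_u·A_nt = 689.8 kN → 517 kN.
Bolt shear governs: 199 kN.

199 kN (bolt shear governs)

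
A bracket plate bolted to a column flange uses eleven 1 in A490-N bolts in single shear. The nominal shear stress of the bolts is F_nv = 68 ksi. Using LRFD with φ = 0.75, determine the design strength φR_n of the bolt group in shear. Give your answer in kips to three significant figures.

A_b = π × 1² / 4 = 0.7854 in².
R_n = F_nv · A_b · n · n_s = 68 × 0.7854 × 11 × 1 = 587.5 kips.
Design strength φR_n = 0.75 × 587.5 = 441 kips.

441 kips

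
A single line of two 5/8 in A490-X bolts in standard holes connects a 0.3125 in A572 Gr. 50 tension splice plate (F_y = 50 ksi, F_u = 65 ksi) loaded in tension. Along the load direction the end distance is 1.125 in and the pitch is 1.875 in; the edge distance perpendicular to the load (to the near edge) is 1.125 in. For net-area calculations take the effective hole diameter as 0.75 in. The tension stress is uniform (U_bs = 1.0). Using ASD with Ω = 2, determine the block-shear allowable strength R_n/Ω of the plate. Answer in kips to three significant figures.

Shear plane L_v = 1.125 + 1·1.875 = 3 in; A_gv = 3 × 0.3125 = 0.9375 in².
A_nv = (3 − 1.5·0.75) × 0.3125 = 0.5859 in².
A_nt = (1.125 − 0.5·0.75) × 0.3125 = 0.2344 in².
0.6 F_u A_nv = 22.85 kips; 0.6 F_y A_gv = 28.12 kips → shear rupture governs the shear term.
R_n = 22.85 + 1.0 × 65 × 0.2344 = 38.09 kips.
Allowable strength R_n/Ω = 38.09 / 2 = 19 kips.

19 kips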